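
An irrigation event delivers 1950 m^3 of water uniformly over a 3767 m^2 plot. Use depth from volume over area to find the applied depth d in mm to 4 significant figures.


Approach: apply depth from volume over area, d = (V/A)*1000.
d = (1950 / 3767) * 1000 = 517.7 mm
Therefore the applied depth d = 517.7 mm.


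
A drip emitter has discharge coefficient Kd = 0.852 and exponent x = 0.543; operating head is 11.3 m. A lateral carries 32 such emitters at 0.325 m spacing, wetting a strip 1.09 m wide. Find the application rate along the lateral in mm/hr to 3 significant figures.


Approach: apply the emitter equation with a lateral mass balance, q = Kd*h^x; Q = n*q; rate = Q/(n*spacing*width).
Step 1 — single emitter flow (q = Kd*h^x):
  q = 0.852 * 11.3^0.543 = 3.1788 L/hr
Step 2 — total lateral flow: Q = 32 * 3.1788 = 101.72 L/hr
Step 3 — wetted area: A = 32 * 0.325 * 1.09 = 11.336 m^2
Step 4 — application rate: Q/A = 101.72/11.336 = 8.97 mm/hr
Therefore the application rate along the lateral = 8.97 mm/hr.


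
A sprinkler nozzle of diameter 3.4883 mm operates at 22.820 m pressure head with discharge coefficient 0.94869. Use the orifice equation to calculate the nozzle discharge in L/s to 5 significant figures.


Approach: apply the orifice equation, Q = Cd*A*sqrt(2*g*h), A = pi*(d/2)^2.
A = pi*(3.4883e-3/2)^2 = 9.556911e-06 m^2
Q = 0.94869 * 9.556911e-06 * sqrt(2*9.81*22.820) * 1000 = 0.19184 L/s
Therefore the nozzle discharge = 0.19184 L/s.


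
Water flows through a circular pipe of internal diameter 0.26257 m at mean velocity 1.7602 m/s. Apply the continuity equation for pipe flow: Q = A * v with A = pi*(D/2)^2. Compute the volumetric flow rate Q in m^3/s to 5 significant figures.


A = pi*(0.26257/2)^2 = 0.05414771 m^2
Q = 0.05414771 * 1.7602 = 0.095311 m^3/s
Therefore the volumetric flow rate Q = 0.095311 m^3/s.


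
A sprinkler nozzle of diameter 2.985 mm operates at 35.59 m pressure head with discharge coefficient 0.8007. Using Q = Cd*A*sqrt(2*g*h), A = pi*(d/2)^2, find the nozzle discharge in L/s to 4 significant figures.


A = pi*(2.985e-3/2)^2 = 6.99807e-06 m^2
Q = 0.8007 * 6.99807e-06 * sqrt(2*9.81*35.59) * 1000 = 0.1481 L/s
Therefore the nozzle discharge = 0.1481 L/s.


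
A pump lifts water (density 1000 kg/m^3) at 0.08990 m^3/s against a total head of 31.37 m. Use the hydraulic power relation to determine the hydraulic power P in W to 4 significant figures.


Approach: apply the hydraulic power relation, P = rho*g*Q*H.
P = 1000 * 9.81 * 0.08990 * 31.37 = 27670 W
Therefore the hydraulic power P = 27670 W.


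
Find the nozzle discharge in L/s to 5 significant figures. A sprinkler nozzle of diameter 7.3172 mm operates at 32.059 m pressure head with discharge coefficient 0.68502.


Approach: apply the orifice equation, Q = Cd*A*sqrt(2*g*h), A = pi*(d/2)^2.
A = pi*(7.3172e-3/2)^2 = 4.205133e-05 m^2
Q = 0.68502 * 4.205133e-05 * sqrt(2*9.81*32.059) * 1000 = 0.72245 L/s
Therefore the nozzle discharge = 0.72245 L/s.


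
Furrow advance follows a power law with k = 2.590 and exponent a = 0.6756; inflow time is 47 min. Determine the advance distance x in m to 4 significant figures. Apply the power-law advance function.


Approach: apply the power-law advance function, x = k*t^a.
x = 2.590 * 47^0.6756 = 34.91 m
Therefore the advance distance x = 34.91 m.


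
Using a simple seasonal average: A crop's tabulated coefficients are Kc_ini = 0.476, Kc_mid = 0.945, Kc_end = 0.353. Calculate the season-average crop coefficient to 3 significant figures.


Approach: apply a simple seasonal average, Kc_avg = (Kc_ini + Kc_mid + Kc_end)/3.
Kc_avg = (0.476 + 0.945 + 0.353)/3 = 0.591
Therefore the season-average crop coefficient = 0.591.


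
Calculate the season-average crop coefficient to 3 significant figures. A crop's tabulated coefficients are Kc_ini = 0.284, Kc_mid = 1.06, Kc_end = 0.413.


Approach: apply a simple seasonal average, Kc_avg = (Kc_ini + Kc_mid + Kc_end)/3.
Kc_avg = (0.284 + 1.06 + 0.413)/3 = 0.586
Therefore the season-average crop coefficient = 0.586.


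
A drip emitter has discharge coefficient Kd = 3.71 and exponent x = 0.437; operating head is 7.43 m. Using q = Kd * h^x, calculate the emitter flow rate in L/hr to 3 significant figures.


q = 3.71 * 7.43^0.437 = 8.91 L/hr
Therefore the emitter flow rate = 8.91 L/hr.


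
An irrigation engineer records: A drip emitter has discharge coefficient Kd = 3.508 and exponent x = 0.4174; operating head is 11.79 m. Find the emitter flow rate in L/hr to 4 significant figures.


Approach: apply the emitter characteristic equation, q = Kd * h^x.
q = 3.508 * 11.79^0.4174 = 9.824 L/hr
Therefore the emitter flow rate = 9.824 L/hr.


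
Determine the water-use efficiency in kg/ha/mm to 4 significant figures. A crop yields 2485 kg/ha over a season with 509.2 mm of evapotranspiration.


Approach: apply the water-use efficiency ratio, WUE = yield/ET.
WUE = 2485 / 509.2 = 4.880 kg/ha/mm
Therefore the water-use efficiency = 4.880 kg/ha/mm.


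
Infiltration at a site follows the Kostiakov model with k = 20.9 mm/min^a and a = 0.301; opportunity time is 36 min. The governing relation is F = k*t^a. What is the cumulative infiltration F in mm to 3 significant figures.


F = 20.9 * 36^0.301 = 61.5 mm
Therefore the cumulative infiltration F = 61.5 mm.


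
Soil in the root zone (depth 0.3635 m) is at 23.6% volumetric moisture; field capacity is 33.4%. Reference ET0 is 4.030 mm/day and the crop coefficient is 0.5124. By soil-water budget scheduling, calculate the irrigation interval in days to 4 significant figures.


Approach: apply soil-water budget scheduling, SMD = (FC-theta)/100*depth*1000; ETc = ET0*Kc; interval = SMD/ETc.
Step 1 — soil moisture deficit:
  SMD = (33.4 - 23.6)/100 * 0.3635 * 1000 = 35.6230 mm
Step 2 — daily crop ET (ETc = ET0*Kc):
  ETc = 4.030 * 0.5124 = 2.06497 mm/day
Step 3 — irrigation interval (SMD/ETc):
  interval = 35.6230 / 2.06497 = 17.25 days
Therefore the irrigation interval = 17.25 days.


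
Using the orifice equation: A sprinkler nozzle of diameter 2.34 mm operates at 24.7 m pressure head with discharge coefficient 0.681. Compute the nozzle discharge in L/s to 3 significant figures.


Approach: apply the orifice equation, Q = Cd*A*sqrt(2*g*h), A = pi*(d/2)^2.
A = pi*(2.34e-3/2)^2 = 4.3005e-06 m^2
Q = 0.681 * 4.3005e-06 * sqrt(2*9.81*24.7) * 1000 = 0.0645 L/s
Therefore the nozzle discharge = 0.0645 L/s.


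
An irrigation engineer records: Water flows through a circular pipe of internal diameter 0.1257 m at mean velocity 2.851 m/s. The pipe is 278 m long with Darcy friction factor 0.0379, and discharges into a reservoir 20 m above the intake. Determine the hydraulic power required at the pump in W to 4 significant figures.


Approach: apply continuity + Darcy-Weisbach + hydraulic power, Q = A*v; hf = f*(L/D)*(v^2/(2g)); H = static + hf; P = rho*g*Q*H.
Step 1 — flow rate (continuity, Q = A*v):
  A = pi*(0.1257/2)^2 = 0.0124097 m^2
  Q = 0.0124097 * 2.851 = 0.0353800 m^3/s
Step 2 — friction head loss (Darcy-Weisbach):
  hf = 0.0379 * (278/0.1257) * (2.851^2 / (2*9.81))
  hf = 34.7252 m
Step 3 — total head: H = 20 + 34.7252 = 54.7252 m
Step 4 — hydraulic power (P = rho*g*Q*H):
  P = 1000 * 9.81 * 0.0353800 * 54.7252 = 18990 W
Therefore the hydraulic power required at the pump = 18990 W.


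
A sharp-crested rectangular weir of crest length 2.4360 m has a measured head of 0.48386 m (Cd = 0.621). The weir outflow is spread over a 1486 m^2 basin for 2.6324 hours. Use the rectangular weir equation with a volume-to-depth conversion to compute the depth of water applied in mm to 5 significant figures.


Approach: apply the rectangular weir equation with a volume-to-depth conversion, Q = (2/3)*Cd*L*sqrt(2g)*H^1.5; d = Q*t/A * 1000.
Step 1 — weir discharge:
  Q = (2/3)*0.621*2.4360*sqrt(2*9.81)*0.48386^1.5 = 1.503511 m^3/s
Step 2 — volume: V = 1.503511 * 2.6324*3600 = 14248.24 m^3
Step 3 — depth: d = V/A * 1000 = 14248.24/1486 * 1000 = 9588.3 mm
Therefore the depth of water applied = 9588.3 mm.


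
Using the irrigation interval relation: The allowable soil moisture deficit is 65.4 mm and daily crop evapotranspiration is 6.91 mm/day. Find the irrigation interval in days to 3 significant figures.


Approach: apply the irrigation interval relation, interval = SMD / ETc.
interval = 65.4 / 6.91 = 9.46 days
Therefore the irrigation interval = 9.46 days.


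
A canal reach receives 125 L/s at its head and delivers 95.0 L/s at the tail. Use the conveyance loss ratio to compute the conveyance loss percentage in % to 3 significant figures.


Approach: apply the conveyance loss ratio, loss% = ((Q_head - Q_tail)/Q_head)*100.
loss = ((125 - 95.0)/125)*100 = 24.0 %
Therefore the conveyance loss percentage = 24.0 %.


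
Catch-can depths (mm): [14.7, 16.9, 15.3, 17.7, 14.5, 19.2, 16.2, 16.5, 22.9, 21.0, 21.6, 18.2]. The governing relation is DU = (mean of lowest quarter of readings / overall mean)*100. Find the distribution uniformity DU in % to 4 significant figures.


sorted lowest 3 of 12: [14.5, 14.7, 15.3] -> mean = 14.8333 mm
overall mean = 17.8917 mm
DU = (14.8333/17.8917)*100 = 82.91 %
Therefore the distribution uniformity DU = 82.91 %.


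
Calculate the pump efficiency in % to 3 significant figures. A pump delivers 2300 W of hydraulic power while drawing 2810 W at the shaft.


Approach: apply the efficiency ratio, eta = (P_out/P_in)*100.
eta = (2300 / 2810) * 100 = 81.9 %
Therefore the pump efficiency = 81.9 %.


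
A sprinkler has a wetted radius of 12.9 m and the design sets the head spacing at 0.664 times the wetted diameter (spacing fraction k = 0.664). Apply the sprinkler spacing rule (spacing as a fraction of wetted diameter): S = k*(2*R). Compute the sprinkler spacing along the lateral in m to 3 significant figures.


S = 0.664 * (2 * 12.9) = 17.1 m
Therefore the sprinkler spacing along the lateral = 17.1 m.


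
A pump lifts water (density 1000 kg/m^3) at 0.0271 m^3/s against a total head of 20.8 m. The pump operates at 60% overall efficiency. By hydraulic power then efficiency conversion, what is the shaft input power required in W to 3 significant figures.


Approach: apply hydraulic power then efficiency conversion, P = rho*g*Q*H; P_in = P/eta.
Step 1 — hydraulic power (P = rho*g*Q*H):
  P = 1000 * 9.81 * 0.0271 * 20.8 = 5529.7 W
Step 2 — input power: P_in = P/eta = 5529.7 / 0.6 = 9220 W
Therefore the shaft input power required = 9220 W.


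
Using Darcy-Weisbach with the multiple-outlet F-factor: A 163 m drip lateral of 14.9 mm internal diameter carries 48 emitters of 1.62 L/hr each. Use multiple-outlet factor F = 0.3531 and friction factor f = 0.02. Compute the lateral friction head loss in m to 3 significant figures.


Approach: apply Darcy-Weisbach with the multiple-outlet F-factor, Q = n*q/(3600*1000) m^3/s; v = Q/A; hf = F*f*(L/D)*(v^2/(2g)).
Q = 48*1.62/(3600*1000) = 2.1600e-05 m^3/s
A = pi*(14.9e-3/2)^2 = 1.7437e-04 m^2, so v = Q/A = 0.12388 m/s
hf = 0.3531*0.02*(163/0.0149)*(0.12388^2/(2*9.81)) = 0.0604 m
Therefore the lateral friction head loss = 0.0604 m.


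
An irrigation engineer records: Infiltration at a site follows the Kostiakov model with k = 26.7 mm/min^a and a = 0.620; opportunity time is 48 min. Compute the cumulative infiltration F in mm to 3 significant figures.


Approach: apply the Kostiakov infiltration equation, F = k*t^a.
F = 26.7 * 48^0.620 = 294 mm
Therefore the cumulative infiltration F = 294 mm.


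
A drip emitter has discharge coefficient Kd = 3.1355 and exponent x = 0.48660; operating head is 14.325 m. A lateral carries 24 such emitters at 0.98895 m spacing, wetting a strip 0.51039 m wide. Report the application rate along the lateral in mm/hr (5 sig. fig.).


Approach: apply the emitter equation with a lateral mass balance, q = Kd*h^x; Q = n*q; rate = Q/(n*spacing*width).
Step 1 — single emitter flow (q = Kd*h^x):
  q = 3.1355 * 14.325^0.48660 = 11.45150 L/hr
Step 2 — total lateral flow: Q = 24 * 11.45150 = 274.8360 L/hr
Step 3 — wetted area: A = 24 * 0.98895 * 0.51039 = 12.11400 m^2
Step 4 — application rate: Q/A = 274.8360/12.11400 = 22.687 mm/hr
Therefore the application rate along the lateral = 22.687 mm/hr.


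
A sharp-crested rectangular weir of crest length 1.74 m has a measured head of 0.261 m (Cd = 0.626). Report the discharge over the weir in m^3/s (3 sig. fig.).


Approach: apply the rectangular weir equation, Q = (2/3)*Cd*L*sqrt(2g)*H^1.5.
Q = (2/3)*0.626*1.74*sqrt(2*9.81)*0.261^1.5 = 0.429 m^3/s
Therefore the discharge over the weir = 0.429 m^3/s.


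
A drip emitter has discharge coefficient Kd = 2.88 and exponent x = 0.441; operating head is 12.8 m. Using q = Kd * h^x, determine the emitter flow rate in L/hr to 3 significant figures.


q = 2.88 * 12.8^0.441 = 8.86 L/hr
Therefore the emitter flow rate = 8.86 L/hr.


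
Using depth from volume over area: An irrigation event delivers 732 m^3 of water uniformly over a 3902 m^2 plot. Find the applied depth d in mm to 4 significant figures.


Approach: apply depth from volume over area, d = (V/A)*1000.
d = (732 / 3902) * 1000 = 187.6 mm
Therefore the applied depth d = 187.6 mm.


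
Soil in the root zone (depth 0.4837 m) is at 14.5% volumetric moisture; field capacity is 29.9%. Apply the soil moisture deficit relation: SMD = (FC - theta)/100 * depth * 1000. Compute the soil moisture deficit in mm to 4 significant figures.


SMD = (29.9 - 14.5)/100 * 0.4837 * 1000 = 74.49 mm
Therefore the soil moisture deficit = 74.49 mm.


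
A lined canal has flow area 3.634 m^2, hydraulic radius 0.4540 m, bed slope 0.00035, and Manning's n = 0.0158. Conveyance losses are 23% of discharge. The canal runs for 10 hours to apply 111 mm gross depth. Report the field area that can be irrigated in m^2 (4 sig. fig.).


Approach: apply Manning's equation with a conveyance and depth budget, Q = (1/n)*A*R^(2/3)*S^(1/2); Q_field = Q*(1-loss); Area = Q_field*t/(d/1000).
Step 1 — canal discharge (Manning's equation):
  Q = (1/0.0158) * 3.634 * 0.4540^(2/3) * 0.00035^(1/2) = 2.54175 m^3/s
Step 2 — delivered flow: Q_field = 2.54175*(1 - 23/100) = 1.95715 m^3/s
Step 3 — volume delivered: V = 1.95715 * 10*3600 = 70457.2 m^3
Step 4 — area served: A = V / (depth/1000) = 70457.2 / 0.111 = 634700 m^2
Therefore the field area that can be irrigated = 634700 m^2.


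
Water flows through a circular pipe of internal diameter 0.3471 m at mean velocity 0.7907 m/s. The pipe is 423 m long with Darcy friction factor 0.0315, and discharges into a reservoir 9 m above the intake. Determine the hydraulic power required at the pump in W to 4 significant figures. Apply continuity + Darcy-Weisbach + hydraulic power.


Approach: apply continuity + Darcy-Weisbach + hydraulic power, Q = A*v; hf = f*(L/D)*(v^2/(2g)); H = static + hf; P = rho*g*Q*H.
Step 1 — flow rate (continuity, Q = A*v):
  A = pi*(0.3471/2)^2 = 0.0946235 m^2
  Q = 0.0946235 * 0.7907 = 0.0748188 m^3/s
Step 2 — friction head loss (Darcy-Weisbach):
  hf = 0.0315 * (423/0.3471) * (0.7907^2 / (2*9.81))
  hf = 1.22327 m
Step 3 — total head: H = 9 + 1.22327 = 10.2233 m
Step 4 — hydraulic power (P = rho*g*Q*H):
  P = 1000 * 9.81 * 0.0748188 * 10.2233 = 7504 W
Therefore the hydraulic power required at the pump = 7504 W.


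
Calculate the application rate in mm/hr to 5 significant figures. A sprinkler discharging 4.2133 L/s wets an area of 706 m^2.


Approach: apply the application rate relation, rate = (Q/A)*3600.
rate = (4.2133 / 706) * 3600 = 21.484 mm/hr
Therefore the application rate = 21.484 mm/hr.


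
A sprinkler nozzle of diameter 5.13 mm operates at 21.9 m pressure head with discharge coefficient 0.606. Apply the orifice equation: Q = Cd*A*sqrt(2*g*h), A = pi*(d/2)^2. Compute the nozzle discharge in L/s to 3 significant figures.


A = pi*(5.13e-3/2)^2 = 2.0669e-05 m^2
Q = 0.606 * 2.0669e-05 * sqrt(2*9.81*21.9) * 1000 = 0.260 L/s
Therefore the nozzle discharge = 0.260 L/s.


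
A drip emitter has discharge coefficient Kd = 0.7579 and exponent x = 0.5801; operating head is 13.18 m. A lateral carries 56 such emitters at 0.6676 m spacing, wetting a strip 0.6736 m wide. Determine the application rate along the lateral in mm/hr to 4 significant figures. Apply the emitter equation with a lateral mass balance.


Approach: apply the emitter equation with a lateral mass balance, q = Kd*h^x; Q = n*q; rate = Q/(n*spacing*width).
Step 1 — single emitter flow (q = Kd*h^x):
  q = 0.7579 * 13.18^0.5801 = 3.38279 L/hr
Step 2 — total lateral flow: Q = 56 * 3.38279 = 189.436 L/hr
Step 3 — wetted area: A = 56 * 0.6676 * 0.6736 = 25.1829 m^2
Step 4 — application rate: Q/A = 189.436/25.1829 = 7.522 mm/hr
Therefore the application rate along the lateral = 7.522 mm/hr.


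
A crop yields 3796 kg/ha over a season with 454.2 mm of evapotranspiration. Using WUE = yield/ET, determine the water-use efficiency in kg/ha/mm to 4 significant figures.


WUE = 3796 / 454.2 = 8.358 kg/ha/mm
Therefore the water-use efficiency = 8.358 kg/ha/mm.


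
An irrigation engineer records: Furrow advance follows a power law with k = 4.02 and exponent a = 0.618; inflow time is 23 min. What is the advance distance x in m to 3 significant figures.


Approach: apply the power-law advance function, x = k*t^a.
x = 4.02 * 23^0.618 = 27.9 m
Therefore the advance distance x = 27.9 m.


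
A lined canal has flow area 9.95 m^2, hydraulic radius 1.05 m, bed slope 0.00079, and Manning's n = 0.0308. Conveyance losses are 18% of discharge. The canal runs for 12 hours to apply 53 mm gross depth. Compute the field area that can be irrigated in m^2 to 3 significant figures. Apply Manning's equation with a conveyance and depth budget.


Approach: apply Manning's equation with a conveyance and depth budget, Q = (1/n)*A*R^(2/3)*S^(1/2); Q_field = Q*(1-loss); Area = Q_field*t/(d/1000).
Step 1 — canal discharge (Manning's equation):
  Q = (1/0.0308) * 9.95 * 1.05^(2/3) * 0.00079^(1/2) = 9.3802 m^3/s
Step 2 — delivered flow: Q_field = 9.3802*(1 - 18/100) = 7.6918 m^3/s
Step 3 — volume delivered: V = 7.6918 * 12*3600 = 332280 m^3
Step 4 — area served: A = V / (depth/1000) = 332280 / 0.053 = 6270000 m^2
Therefore the field area that can be irrigated = 6270000 m^2.


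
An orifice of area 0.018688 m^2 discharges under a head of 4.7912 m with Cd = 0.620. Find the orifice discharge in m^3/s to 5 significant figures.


Approach: apply the orifice equation, Q = Cd*A*sqrt(2*g*h).
Q = 0.620 * 0.018688 * sqrt(2*9.81*4.7912) = 0.11234 m^3/s
Therefore the orifice discharge = 0.11234 m^3/s.


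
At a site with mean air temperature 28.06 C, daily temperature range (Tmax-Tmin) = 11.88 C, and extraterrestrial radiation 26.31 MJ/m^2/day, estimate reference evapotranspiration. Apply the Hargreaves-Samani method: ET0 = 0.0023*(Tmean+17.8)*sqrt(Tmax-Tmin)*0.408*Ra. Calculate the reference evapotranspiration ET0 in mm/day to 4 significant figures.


ET0 = 0.0023*(28.06+17.8)*sqrt(11.88)*0.408*26.31 = 3.903 mm/day
Therefore the reference evapotranspiration ET0 = 3.903 mm/day.


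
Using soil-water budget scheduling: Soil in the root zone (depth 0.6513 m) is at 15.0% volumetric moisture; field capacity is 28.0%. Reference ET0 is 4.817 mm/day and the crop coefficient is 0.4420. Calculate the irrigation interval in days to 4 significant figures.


Approach: apply soil-water budget scheduling, SMD = (FC-theta)/100*depth*1000; ETc = ET0*Kc; interval = SMD/ETc.
Step 1 — soil moisture deficit:
  SMD = (28.0 - 15.0)/100 * 0.6513 * 1000 = 84.6690 mm
Step 2 — daily crop ET (ETc = ET0*Kc):
  ETc = 4.817 * 0.4420 = 2.12911 mm/day
Step 3 — irrigation interval (SMD/ETc):
  interval = 84.6690 / 2.12911 = 39.77 days
Therefore the irrigation interval = 39.77 days.


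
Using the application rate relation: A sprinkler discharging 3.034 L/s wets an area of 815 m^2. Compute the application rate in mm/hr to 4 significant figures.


Approach: apply the application rate relation, rate = (Q/A)*3600.
rate = (3.034 / 815) * 3600 = 13.40 mm/hr
Therefore the application rate = 13.40 mm/hr.


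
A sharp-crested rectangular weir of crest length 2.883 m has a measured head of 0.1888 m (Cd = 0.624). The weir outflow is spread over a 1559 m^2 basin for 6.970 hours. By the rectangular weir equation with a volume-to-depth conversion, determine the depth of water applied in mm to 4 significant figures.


Approach: apply the rectangular weir equation with a volume-to-depth conversion, Q = (2/3)*Cd*L*sqrt(2g)*H^1.5; d = Q*t/A * 1000.
Step 1 — weir discharge:
  Q = (2/3)*0.624*2.883*sqrt(2*9.81)*0.1888^1.5 = 0.435803 m^3/s
Step 2 — volume: V = 0.435803 * 6.970*3600 = 10935.2 m^3
Step 3 — depth: d = V/A * 1000 = 10935.2/1559 * 1000 = 7014 mm
Therefore the depth of water applied = 7014 mm.


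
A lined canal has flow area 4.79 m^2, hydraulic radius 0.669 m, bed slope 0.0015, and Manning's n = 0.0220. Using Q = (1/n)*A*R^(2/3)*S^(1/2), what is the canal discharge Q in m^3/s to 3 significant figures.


Q = (1/0.0220) * 4.79 * 0.669^(2/3) * 0.0015^(1/2) = 6.45 m^3/s
Therefore the canal discharge Q = 6.45 m^3/s.


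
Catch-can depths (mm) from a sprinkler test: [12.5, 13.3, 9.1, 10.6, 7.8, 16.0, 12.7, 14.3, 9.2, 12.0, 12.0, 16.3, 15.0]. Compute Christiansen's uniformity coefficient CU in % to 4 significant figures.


Approach: apply Christiansen's uniformity coefficient, CU = (1 - mean_abs_deviation/mean)*100.
mean = 12.3692 mm
mean |d_i - mean| = 2.07929 mm
CU = (1 - 2.07929/12.3692)*100 = 83.19 %
Therefore Christiansen's uniformity coefficient CU = 83.19 %.


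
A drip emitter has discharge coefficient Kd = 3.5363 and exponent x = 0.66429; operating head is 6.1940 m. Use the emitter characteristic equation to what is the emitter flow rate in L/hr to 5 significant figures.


Approach: apply the emitter characteristic equation, q = Kd * h^x.
q = 3.5363 * 6.1940^0.66429 = 11.875 L/hr
Therefore the emitter flow rate = 11.875 L/hr.


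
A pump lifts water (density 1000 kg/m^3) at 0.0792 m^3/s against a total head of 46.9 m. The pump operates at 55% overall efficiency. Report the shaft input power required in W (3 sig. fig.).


Approach: apply hydraulic power then efficiency conversion, P = rho*g*Q*H; P_in = P/eta.
Step 1 — hydraulic power (P = rho*g*Q*H):
  P = 1000 * 9.81 * 0.0792 * 46.9 = 36439 W
Step 2 — input power: P_in = P/eta = 36439 / 0.55 = 66300 W
Therefore the shaft input power required = 66300 W.


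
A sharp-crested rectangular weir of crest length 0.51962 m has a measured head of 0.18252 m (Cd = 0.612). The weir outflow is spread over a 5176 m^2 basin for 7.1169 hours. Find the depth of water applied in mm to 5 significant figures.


Approach: apply the rectangular weir equation with a volume-to-depth conversion, Q = (2/3)*Cd*L*sqrt(2g)*H^1.5; d = Q*t/A * 1000.
Step 1 — weir discharge:
  Q = (2/3)*0.612*0.51962*sqrt(2*9.81)*0.18252^1.5 = 0.07322531 m^3/s
Step 2 — volume: V = 0.07322531 * 7.1169*3600 = 1876.094 m^3
Step 3 — depth: d = V/A * 1000 = 1876.094/5176 * 1000 = 362.46 mm
Therefore the depth of water applied = 362.46 mm.


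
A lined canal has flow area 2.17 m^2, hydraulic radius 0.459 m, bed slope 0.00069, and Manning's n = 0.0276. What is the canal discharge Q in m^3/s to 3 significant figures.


Approach: apply Manning's equation, Q = (1/n)*A*R^(2/3)*S^(1/2).
Q = (1/0.0276) * 2.17 * 0.459^(2/3) * 0.00069^(1/2) = 1.23 m^3/s
Therefore the canal discharge Q = 1.23 m^3/s.


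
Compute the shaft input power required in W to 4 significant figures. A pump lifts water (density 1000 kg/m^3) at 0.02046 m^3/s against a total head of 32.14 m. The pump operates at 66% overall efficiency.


Approach: apply hydraulic power then efficiency conversion, P = rho*g*Q*H; P_in = P/eta.
Step 1 — hydraulic power (P = rho*g*Q*H):
  P = 1000 * 9.81 * 0.02046 * 32.14 = 6450.90 W
Step 2 — input power: P_in = P/eta = 6450.90 / 0.66 = 9774 W
Therefore the shaft input power required = 9774 W.


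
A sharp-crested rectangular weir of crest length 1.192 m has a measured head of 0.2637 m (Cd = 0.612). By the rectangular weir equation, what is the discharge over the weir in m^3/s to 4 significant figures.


Approach: apply the rectangular weir equation, Q = (2/3)*Cd*L*sqrt(2g)*H^1.5.
Q = (2/3)*0.612*1.192*sqrt(2*9.81)*0.2637^1.5 = 0.2917 m^3/s
Therefore the discharge over the weir = 0.2917 m^3/s.


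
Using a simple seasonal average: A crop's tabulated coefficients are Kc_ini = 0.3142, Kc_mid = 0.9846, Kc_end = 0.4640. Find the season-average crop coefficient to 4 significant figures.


Approach: apply a simple seasonal average, Kc_avg = (Kc_ini + Kc_mid + Kc_end)/3.
Kc_avg = (0.3142 + 0.9846 + 0.4640)/3 = 0.5876
Therefore the season-average crop coefficient = 0.5876.


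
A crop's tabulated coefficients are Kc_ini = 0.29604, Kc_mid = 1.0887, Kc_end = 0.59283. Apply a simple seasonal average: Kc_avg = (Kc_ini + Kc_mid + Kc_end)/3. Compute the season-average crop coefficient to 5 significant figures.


Kc_avg = (0.29604 + 1.0887 + 0.59283)/3 = 0.65919
Therefore the season-average crop coefficient = 0.65919.


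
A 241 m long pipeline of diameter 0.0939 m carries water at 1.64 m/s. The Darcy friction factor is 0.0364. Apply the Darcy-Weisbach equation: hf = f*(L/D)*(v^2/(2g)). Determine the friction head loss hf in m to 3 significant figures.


hf = 0.0364 * (241/0.0939) * (1.64^2 / (2*9.81))
hf = 12.8 m
Therefore the friction head loss hf = 12.8 m.


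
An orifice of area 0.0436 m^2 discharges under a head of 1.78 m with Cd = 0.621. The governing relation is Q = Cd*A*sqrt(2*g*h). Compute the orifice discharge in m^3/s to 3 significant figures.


Q = 0.621 * 0.0436 * sqrt(2*9.81*1.78) = 0.160 m^3/s
Therefore the orifice discharge = 0.160 m^3/s.


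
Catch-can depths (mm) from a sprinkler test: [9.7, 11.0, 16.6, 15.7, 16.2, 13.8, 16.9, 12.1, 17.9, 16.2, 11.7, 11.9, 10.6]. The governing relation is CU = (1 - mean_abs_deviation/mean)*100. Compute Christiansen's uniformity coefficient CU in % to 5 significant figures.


mean = 13.86923 mm
mean |d_i - mean| = 2.505325 mm
CU = (1 - 2.505325/13.86923)*100 = 81.936 %
Therefore Christiansen's uniformity coefficient CU = 81.936 %.


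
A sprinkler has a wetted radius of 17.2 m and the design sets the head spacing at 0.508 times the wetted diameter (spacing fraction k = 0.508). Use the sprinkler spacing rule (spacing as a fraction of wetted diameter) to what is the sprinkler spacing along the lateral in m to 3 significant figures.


Approach: apply the sprinkler spacing rule (spacing as a fraction of wetted diameter), S = k*(2*R).
S = 0.508 * (2 * 17.2) = 17.5 m
Therefore the sprinkler spacing along the lateral = 17.5 m.


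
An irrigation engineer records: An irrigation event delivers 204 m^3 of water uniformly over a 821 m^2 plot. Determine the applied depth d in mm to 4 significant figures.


Approach: apply depth from volume over area, d = (V/A)*1000.
d = (204 / 821) * 1000 = 248.5 mm
Therefore the applied depth d = 248.5 mm.


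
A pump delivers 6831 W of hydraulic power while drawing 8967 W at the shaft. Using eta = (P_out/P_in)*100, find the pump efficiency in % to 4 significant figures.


eta = (6831 / 8967) * 100 = 76.18 %
Therefore the pump efficiency = 76.18 %.


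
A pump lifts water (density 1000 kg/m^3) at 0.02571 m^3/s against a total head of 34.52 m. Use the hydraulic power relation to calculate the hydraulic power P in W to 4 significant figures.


Approach: apply the hydraulic power relation, P = rho*g*Q*H.
P = 1000 * 9.81 * 0.02571 * 34.52 = 8706 W
Therefore the hydraulic power P = 8706 W.


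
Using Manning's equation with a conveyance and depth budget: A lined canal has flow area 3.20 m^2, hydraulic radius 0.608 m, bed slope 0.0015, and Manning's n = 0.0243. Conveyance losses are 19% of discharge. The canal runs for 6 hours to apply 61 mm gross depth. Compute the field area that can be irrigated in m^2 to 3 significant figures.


Approach: apply Manning's equation with a conveyance and depth budget, Q = (1/n)*A*R^(2/3)*S^(1/2); Q_field = Q*(1-loss); Area = Q_field*t/(d/1000).
Step 1 — canal discharge (Manning's equation):
  Q = (1/0.0243) * 3.20 * 0.608^(2/3) * 0.0015^(1/2) = 3.6604 m^3/s
Step 2 — delivered flow: Q_field = 3.6604*(1 - 19/100) = 2.9649 m^3/s
Step 3 — volume delivered: V = 2.9649 * 6*3600 = 64042 m^3
Step 4 — area served: A = V / (depth/1000) = 64042 / 0.061 = 1050000 m^2
Therefore the field area that can be irrigated = 1050000 m^2.


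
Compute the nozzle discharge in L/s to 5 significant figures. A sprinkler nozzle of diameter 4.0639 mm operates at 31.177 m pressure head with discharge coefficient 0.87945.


Approach: apply the orifice equation, Q = Cd*A*sqrt(2*g*h), A = pi*(d/2)^2.
A = pi*(4.0639e-3/2)^2 = 1.297107e-05 m^2
Q = 0.87945 * 1.297107e-05 * sqrt(2*9.81*31.177) * 1000 = 0.28213 L/s
Therefore the nozzle discharge = 0.28213 L/s.


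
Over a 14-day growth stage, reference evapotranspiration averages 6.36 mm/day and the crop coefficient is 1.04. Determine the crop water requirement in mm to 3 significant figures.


Approach: apply the crop water requirement relation, CWR = ET0 * Kc * days.
CWR = 6.36 * 1.04 * 14 = 92.6 mm
Therefore the crop water requirement = 92.6 mm.


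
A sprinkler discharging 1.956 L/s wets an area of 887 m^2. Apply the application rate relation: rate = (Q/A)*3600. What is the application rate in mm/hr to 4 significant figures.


rate = (1.956 / 887) * 3600 = 7.939 mm/hr
Therefore the application rate = 7.939 mm/hr.


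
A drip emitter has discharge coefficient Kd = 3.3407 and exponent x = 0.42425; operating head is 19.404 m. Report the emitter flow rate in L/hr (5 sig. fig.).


Approach: apply the emitter characteristic equation, q = Kd * h^x.
q = 3.3407 * 19.404^0.42425 = 11.755 L/hr
Therefore the emitter flow rate = 11.755 L/hr.


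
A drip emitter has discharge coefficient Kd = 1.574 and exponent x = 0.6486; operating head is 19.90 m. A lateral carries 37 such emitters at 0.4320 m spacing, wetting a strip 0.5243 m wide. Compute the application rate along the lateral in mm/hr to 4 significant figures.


Approach: apply the emitter equation with a lateral mass balance, q = Kd*h^x; Q = n*q; rate = Q/(n*spacing*width).
Step 1 — single emitter flow (q = Kd*h^x):
  q = 1.574 * 19.90^0.6486 = 10.9507 L/hr
Step 2 — total lateral flow: Q = 37 * 10.9507 = 405.175 L/hr
Step 3 — wetted area: A = 37 * 0.4320 * 0.5243 = 8.38041 m^2
Step 4 — application rate: Q/A = 405.175/8.38041 = 48.35 mm/hr
Therefore the application rate along the lateral = 48.35 mm/hr.


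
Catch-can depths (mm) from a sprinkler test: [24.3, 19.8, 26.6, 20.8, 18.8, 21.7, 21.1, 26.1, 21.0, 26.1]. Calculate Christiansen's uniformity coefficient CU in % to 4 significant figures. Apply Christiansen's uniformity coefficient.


Approach: apply Christiansen's uniformity coefficient, CU = (1 - mean_abs_deviation/mean)*100.
mean = 22.6300 mm
mean |d_i - mean| = 2.51600 mm
CU = (1 - 2.51600/22.6300)*100 = 88.88 %
Therefore Christiansen's uniformity coefficient CU = 88.88 %.


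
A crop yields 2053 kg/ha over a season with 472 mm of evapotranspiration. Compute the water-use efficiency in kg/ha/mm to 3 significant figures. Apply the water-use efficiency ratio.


Approach: apply the water-use efficiency ratio, WUE = yield/ET.
WUE = 2053 / 472 = 4.35 kg/ha/mm
Therefore the water-use efficiency = 4.35 kg/ha/mm.


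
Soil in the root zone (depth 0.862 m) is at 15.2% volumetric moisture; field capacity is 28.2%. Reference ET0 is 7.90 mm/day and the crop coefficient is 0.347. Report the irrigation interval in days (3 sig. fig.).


Approach: apply soil-water budget scheduling, SMD = (FC-theta)/100*depth*1000; ETc = ET0*Kc; interval = SMD/ETc.
Step 1 — soil moisture deficit:
  SMD = (28.2 - 15.2)/100 * 0.862 * 1000 = 112.06 mm
Step 2 — daily crop ET (ETc = ET0*Kc):
  ETc = 7.90 * 0.347 = 2.7413 mm/day
Step 3 — irrigation interval (SMD/ETc):
  interval = 112.06 / 2.7413 = 40.9 days
Therefore the irrigation interval = 40.9 days.


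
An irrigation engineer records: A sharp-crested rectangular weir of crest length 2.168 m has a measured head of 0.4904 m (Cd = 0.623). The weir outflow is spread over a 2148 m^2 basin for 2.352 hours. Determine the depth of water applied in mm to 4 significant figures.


Approach: apply the rectangular weir equation with a volume-to-depth conversion, Q = (2/3)*Cd*L*sqrt(2g)*H^1.5; d = Q*t/A * 1000.
Step 1 — weir discharge:
  Q = (2/3)*0.623*2.168*sqrt(2*9.81)*0.4904^1.5 = 1.36972 m^3/s
Step 2 — volume: V = 1.36972 * 2.352*3600 = 11597.7 m^3
Step 3 — depth: d = V/A * 1000 = 11597.7/2148 * 1000 = 5399 mm
Therefore the depth of water applied = 5399 mm.


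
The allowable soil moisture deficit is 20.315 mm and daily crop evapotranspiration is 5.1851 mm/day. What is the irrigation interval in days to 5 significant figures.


Approach: apply the irrigation interval relation, interval = SMD / ETc.
interval = 20.315 / 5.1851 = 3.9180 days
Therefore the irrigation interval = 3.9180 days.


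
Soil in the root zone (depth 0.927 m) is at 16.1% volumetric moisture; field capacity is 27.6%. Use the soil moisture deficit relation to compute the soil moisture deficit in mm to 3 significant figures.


Approach: apply the soil moisture deficit relation, SMD = (FC - theta)/100 * depth * 1000.
SMD = (27.6 - 16.1)/100 * 0.927 * 1000 = 107 mm
Therefore the soil moisture deficit = 107 mm.


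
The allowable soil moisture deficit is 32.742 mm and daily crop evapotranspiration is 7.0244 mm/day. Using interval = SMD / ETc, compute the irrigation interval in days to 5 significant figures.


interval = 32.742 / 7.0244 = 4.6612 days
Therefore the irrigation interval = 4.6612 days.


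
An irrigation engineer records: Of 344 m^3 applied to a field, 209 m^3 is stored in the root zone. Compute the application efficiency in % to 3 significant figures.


Approach: apply the application efficiency ratio, Ea = (stored/applied)*100.
Ea = (209/344)*100 = 60.8 %
Therefore the application efficiency = 60.8 %.


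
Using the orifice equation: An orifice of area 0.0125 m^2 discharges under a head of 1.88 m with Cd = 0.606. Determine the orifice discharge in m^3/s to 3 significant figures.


Approach: apply the orifice equation, Q = Cd*A*sqrt(2*g*h).
Q = 0.606 * 0.0125 * sqrt(2*9.81*1.88) = 0.0460 m^3/s
Therefore the orifice discharge = 0.0460 m^3/s.


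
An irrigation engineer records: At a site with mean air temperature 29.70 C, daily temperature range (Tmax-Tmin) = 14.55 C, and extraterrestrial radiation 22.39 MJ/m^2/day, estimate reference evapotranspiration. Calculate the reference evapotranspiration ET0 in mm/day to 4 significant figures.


Approach: apply the Hargreaves-Samani method, ET0 = 0.0023*(Tmean+17.8)*sqrt(Tmax-Tmin)*0.408*Ra.
ET0 = 0.0023*(29.70+17.8)*sqrt(14.55)*0.408*22.39 = 3.807 mm/day
Therefore the reference evapotranspiration ET0 = 3.807 mm/day.


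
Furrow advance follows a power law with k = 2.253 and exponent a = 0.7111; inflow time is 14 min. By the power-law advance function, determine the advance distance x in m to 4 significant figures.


Approach: apply the power-law advance function, x = k*t^a.
x = 2.253 * 14^0.7111 = 14.72 m
Therefore the advance distance x = 14.72 m.


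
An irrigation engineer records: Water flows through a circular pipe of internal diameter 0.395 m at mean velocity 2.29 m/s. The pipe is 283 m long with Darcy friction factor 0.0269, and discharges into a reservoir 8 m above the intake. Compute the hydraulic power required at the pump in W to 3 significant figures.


Approach: apply continuity + Darcy-Weisbach + hydraulic power, Q = A*v; hf = f*(L/D)*(v^2/(2g)); H = static + hf; P = rho*g*Q*H.
Step 1 — flow rate (continuity, Q = A*v):
  A = pi*(0.395/2)^2 = 0.12254 m^2
  Q = 0.12254 * 2.29 = 0.28062 m^3/s
Step 2 — friction head loss (Darcy-Weisbach):
  hf = 0.0269 * (283/0.395) * (2.29^2 / (2*9.81))
  hf = 5.1513 m
Step 3 — total head: H = 8 + 5.1513 = 13.151 m
Step 4 — hydraulic power (P = rho*g*Q*H):
  P = 1000 * 9.81 * 0.28062 * 13.151 = 36200 W
Therefore the hydraulic power required at the pump = 36200 W.


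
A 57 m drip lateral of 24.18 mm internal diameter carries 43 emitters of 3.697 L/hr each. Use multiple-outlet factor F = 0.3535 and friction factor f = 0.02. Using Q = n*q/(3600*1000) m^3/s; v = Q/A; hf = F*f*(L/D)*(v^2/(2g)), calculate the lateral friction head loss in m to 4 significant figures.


Q = 43*3.697/(3600*1000) = 4.41586e-05 m^3/s
A = pi*(24.18e-3/2)^2 = 4.59201e-04 m^2, so v = Q/A = 0.0961641 m/s
hf = 0.3535*0.02*(57/0.02418)*(0.0961641^2/(2*9.81)) = 0.007855 m
Therefore the lateral friction head loss = 0.007855 m.


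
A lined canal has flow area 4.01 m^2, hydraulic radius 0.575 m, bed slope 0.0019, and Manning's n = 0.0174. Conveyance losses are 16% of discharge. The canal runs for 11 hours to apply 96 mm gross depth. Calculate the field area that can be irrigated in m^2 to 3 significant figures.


Approach: apply Manning's equation with a conveyance and depth budget, Q = (1/n)*A*R^(2/3)*S^(1/2); Q_field = Q*(1-loss); Area = Q_field*t/(d/1000).
Step 1 — canal discharge (Manning's equation):
  Q = (1/0.0174) * 4.01 * 0.575^(2/3) * 0.0019^(1/2) = 6.9463 m^3/s
Step 2 — delivered flow: Q_field = 6.9463*(1 - 16/100) = 5.8349 m^3/s
Step 3 — volume delivered: V = 5.8349 * 11*3600 = 231060 m^3
Step 4 — area served: A = V / (depth/1000) = 231060 / 0.096 = 2410000 m^2
Therefore the field area that can be irrigated = 2410000 m^2.


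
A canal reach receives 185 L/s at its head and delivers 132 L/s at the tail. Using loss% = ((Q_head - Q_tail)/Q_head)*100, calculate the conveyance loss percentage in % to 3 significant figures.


loss = ((185 - 132)/185)*100 = 28.6 %
Therefore the conveyance loss percentage = 28.6 %.


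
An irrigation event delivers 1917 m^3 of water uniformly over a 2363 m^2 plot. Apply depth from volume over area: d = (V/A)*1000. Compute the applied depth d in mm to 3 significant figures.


d = (1917 / 2363) * 1000 = 811 mm
Therefore the applied depth d = 811 mm.


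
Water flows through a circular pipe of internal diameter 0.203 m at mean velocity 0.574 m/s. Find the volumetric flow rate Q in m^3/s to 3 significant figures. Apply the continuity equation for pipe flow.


Approach: apply the continuity equation for pipe flow, Q = A * v with A = pi*(D/2)^2.
A = pi*(0.203/2)^2 = 0.032365 m^2
Q = 0.032365 * 0.574 = 0.0186 m^3/s
Therefore the volumetric flow rate Q = 0.0186 m^3/s.


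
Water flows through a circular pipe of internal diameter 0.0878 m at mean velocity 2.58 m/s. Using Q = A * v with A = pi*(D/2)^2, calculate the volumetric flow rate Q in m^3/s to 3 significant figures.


A = pi*(0.0878/2)^2 = 0.0060545 m^2
Q = 0.0060545 * 2.58 = 0.0156 m^3/s
Therefore the volumetric flow rate Q = 0.0156 m^3/s.


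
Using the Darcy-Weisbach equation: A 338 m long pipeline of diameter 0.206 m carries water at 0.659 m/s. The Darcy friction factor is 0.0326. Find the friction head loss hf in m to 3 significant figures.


Approach: apply the Darcy-Weisbach equation, hf = f*(L/D)*(v^2/(2g)).
hf = 0.0326 * (338/0.206) * (0.659^2 / (2*9.81))
hf = 1.18 m
Therefore the friction head loss hf = 1.18 m.


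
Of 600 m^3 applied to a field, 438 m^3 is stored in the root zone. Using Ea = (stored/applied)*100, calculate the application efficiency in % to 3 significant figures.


Ea = (438/600)*100 = 73.0 %
Therefore the application efficiency = 73.0 %.


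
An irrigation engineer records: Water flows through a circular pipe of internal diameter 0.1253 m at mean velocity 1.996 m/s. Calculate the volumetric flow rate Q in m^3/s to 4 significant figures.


Approach: apply the continuity equation for pipe flow, Q = A * v with A = pi*(D/2)^2.
A = pi*(0.1253/2)^2 = 0.0123308 m^2
Q = 0.0123308 * 1.996 = 0.02461 m^3/s
Therefore the volumetric flow rate Q = 0.02461 m^3/s.


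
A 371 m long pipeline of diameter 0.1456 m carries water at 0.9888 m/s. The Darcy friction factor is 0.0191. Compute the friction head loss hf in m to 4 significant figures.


Approach: apply the Darcy-Weisbach equation, hf = f*(L/D)*(v^2/(2g)).
hf = 0.0191 * (371/0.1456) * (0.9888^2 / (2*9.81))
hf = 2.425 m
Therefore the friction head loss hf = 2.425 m.
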